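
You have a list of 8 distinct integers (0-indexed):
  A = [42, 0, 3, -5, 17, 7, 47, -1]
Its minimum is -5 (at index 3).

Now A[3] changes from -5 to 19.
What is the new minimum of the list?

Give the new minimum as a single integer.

Old min = -5 (at index 3)
Change: A[3] -5 -> 19
Changed element WAS the min. Need to check: is 19 still <= all others?
  Min of remaining elements: -1
  New min = min(19, -1) = -1

Answer: -1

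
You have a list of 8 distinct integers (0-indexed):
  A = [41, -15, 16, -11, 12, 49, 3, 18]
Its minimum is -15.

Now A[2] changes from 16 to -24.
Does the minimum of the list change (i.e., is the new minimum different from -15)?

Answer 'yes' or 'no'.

Answer: yes

Derivation:
Old min = -15
Change: A[2] 16 -> -24
Changed element was NOT the min; min changes only if -24 < -15.
New min = -24; changed? yes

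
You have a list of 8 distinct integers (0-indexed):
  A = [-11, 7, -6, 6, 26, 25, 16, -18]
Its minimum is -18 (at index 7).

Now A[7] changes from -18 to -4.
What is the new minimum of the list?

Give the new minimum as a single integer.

Old min = -18 (at index 7)
Change: A[7] -18 -> -4
Changed element WAS the min. Need to check: is -4 still <= all others?
  Min of remaining elements: -11
  New min = min(-4, -11) = -11

Answer: -11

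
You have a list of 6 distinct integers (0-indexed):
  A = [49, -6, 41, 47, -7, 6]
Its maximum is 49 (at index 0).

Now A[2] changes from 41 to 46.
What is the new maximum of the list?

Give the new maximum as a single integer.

Old max = 49 (at index 0)
Change: A[2] 41 -> 46
Changed element was NOT the old max.
  New max = max(old_max, new_val) = max(49, 46) = 49

Answer: 49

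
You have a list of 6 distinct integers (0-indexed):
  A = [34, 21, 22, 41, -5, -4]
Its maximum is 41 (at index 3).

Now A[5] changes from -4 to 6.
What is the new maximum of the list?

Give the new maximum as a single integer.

Answer: 41

Derivation:
Old max = 41 (at index 3)
Change: A[5] -4 -> 6
Changed element was NOT the old max.
  New max = max(old_max, new_val) = max(41, 6) = 41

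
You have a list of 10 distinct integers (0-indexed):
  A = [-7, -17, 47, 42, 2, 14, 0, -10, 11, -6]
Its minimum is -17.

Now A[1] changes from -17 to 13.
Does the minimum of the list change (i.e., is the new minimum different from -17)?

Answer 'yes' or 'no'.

Old min = -17
Change: A[1] -17 -> 13
Changed element was the min; new min must be rechecked.
New min = -10; changed? yes

Answer: yes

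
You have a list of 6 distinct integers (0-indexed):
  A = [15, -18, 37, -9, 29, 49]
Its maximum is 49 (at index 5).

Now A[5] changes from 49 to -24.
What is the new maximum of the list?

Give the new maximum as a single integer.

Answer: 37

Derivation:
Old max = 49 (at index 5)
Change: A[5] 49 -> -24
Changed element WAS the max -> may need rescan.
  Max of remaining elements: 37
  New max = max(-24, 37) = 37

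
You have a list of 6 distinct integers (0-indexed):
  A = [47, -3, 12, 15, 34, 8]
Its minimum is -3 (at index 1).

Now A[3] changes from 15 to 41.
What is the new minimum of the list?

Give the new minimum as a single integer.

Old min = -3 (at index 1)
Change: A[3] 15 -> 41
Changed element was NOT the old min.
  New min = min(old_min, new_val) = min(-3, 41) = -3

Answer: -3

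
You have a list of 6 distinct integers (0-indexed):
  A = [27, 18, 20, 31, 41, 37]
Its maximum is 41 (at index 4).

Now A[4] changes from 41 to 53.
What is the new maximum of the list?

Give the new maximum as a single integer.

Old max = 41 (at index 4)
Change: A[4] 41 -> 53
Changed element WAS the max -> may need rescan.
  Max of remaining elements: 37
  New max = max(53, 37) = 53

Answer: 53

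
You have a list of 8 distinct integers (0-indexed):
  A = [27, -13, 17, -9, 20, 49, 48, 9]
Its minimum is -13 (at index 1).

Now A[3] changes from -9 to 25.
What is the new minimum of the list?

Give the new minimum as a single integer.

Old min = -13 (at index 1)
Change: A[3] -9 -> 25
Changed element was NOT the old min.
  New min = min(old_min, new_val) = min(-13, 25) = -13

Answer: -13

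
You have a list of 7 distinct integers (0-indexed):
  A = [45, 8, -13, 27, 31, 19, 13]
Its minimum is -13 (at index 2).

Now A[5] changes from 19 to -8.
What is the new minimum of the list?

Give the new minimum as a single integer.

Old min = -13 (at index 2)
Change: A[5] 19 -> -8
Changed element was NOT the old min.
  New min = min(old_min, new_val) = min(-13, -8) = -13

Answer: -13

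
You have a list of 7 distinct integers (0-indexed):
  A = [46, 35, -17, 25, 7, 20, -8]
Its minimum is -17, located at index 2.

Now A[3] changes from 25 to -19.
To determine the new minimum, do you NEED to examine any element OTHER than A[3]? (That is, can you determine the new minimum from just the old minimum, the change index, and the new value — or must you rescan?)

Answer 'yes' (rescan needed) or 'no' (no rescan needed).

Answer: no

Derivation:
Old min = -17 at index 2
Change at index 3: 25 -> -19
Index 3 was NOT the min. New min = min(-17, -19). No rescan of other elements needed.
Needs rescan: no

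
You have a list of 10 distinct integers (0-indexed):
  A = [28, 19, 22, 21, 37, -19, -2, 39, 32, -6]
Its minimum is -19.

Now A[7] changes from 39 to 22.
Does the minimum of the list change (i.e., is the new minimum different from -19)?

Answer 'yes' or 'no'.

Old min = -19
Change: A[7] 39 -> 22
Changed element was NOT the min; min changes only if 22 < -19.
New min = -19; changed? no

Answer: no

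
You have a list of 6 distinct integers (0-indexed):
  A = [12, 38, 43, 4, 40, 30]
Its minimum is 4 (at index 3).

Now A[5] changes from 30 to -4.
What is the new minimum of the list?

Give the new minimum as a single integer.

Answer: -4

Derivation:
Old min = 4 (at index 3)
Change: A[5] 30 -> -4
Changed element was NOT the old min.
  New min = min(old_min, new_val) = min(4, -4) = -4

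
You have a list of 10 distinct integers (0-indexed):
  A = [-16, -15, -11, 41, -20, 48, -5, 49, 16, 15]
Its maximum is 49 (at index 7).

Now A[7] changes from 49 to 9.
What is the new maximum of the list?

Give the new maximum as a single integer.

Answer: 48

Derivation:
Old max = 49 (at index 7)
Change: A[7] 49 -> 9
Changed element WAS the max -> may need rescan.
  Max of remaining elements: 48
  New max = max(9, 48) = 48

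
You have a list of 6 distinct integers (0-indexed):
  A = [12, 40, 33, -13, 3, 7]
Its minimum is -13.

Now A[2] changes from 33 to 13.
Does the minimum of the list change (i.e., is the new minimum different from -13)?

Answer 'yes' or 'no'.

Answer: no

Derivation:
Old min = -13
Change: A[2] 33 -> 13
Changed element was NOT the min; min changes only if 13 < -13.
New min = -13; changed? no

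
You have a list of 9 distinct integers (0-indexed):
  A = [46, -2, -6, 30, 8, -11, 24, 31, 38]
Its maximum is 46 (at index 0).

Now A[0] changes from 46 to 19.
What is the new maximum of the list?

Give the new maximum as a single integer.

Answer: 38

Derivation:
Old max = 46 (at index 0)
Change: A[0] 46 -> 19
Changed element WAS the max -> may need rescan.
  Max of remaining elements: 38
  New max = max(19, 38) = 38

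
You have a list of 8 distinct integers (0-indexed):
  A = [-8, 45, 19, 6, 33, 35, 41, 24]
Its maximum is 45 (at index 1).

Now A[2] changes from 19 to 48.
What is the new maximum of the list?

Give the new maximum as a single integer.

Old max = 45 (at index 1)
Change: A[2] 19 -> 48
Changed element was NOT the old max.
  New max = max(old_max, new_val) = max(45, 48) = 48

Answer: 48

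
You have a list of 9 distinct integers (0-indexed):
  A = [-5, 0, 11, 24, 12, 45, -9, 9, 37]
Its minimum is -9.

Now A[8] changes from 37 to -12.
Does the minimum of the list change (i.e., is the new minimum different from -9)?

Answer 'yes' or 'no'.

Answer: yes

Derivation:
Old min = -9
Change: A[8] 37 -> -12
Changed element was NOT the min; min changes only if -12 < -9.
New min = -12; changed? yes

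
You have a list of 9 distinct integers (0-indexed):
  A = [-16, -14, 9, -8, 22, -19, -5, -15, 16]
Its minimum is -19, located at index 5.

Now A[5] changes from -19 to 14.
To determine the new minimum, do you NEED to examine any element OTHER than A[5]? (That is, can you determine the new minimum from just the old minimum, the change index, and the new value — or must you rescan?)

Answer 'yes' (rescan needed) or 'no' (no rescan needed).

Old min = -19 at index 5
Change at index 5: -19 -> 14
Index 5 WAS the min and new value 14 > old min -19. Must rescan other elements to find the new min.
Needs rescan: yes

Answer: yes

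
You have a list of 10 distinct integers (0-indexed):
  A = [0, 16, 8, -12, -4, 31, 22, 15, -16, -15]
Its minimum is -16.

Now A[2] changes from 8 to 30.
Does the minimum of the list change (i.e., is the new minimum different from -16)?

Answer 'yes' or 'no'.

Old min = -16
Change: A[2] 8 -> 30
Changed element was NOT the min; min changes only if 30 < -16.
New min = -16; changed? no

Answer: no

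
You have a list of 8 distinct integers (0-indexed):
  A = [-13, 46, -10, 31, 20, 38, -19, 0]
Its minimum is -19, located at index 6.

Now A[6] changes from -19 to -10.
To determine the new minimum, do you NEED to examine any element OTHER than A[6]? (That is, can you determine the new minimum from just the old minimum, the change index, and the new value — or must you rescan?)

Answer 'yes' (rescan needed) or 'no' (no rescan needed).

Answer: yes

Derivation:
Old min = -19 at index 6
Change at index 6: -19 -> -10
Index 6 WAS the min and new value -10 > old min -19. Must rescan other elements to find the new min.
Needs rescan: yes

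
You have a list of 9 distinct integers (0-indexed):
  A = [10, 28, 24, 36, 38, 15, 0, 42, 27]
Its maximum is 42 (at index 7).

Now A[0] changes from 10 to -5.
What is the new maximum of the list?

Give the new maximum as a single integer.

Answer: 42

Derivation:
Old max = 42 (at index 7)
Change: A[0] 10 -> -5
Changed element was NOT the old max.
  New max = max(old_max, new_val) = max(42, -5) = 42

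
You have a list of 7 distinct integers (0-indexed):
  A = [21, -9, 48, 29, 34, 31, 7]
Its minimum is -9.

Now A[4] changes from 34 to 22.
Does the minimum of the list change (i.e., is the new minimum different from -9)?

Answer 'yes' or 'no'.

Old min = -9
Change: A[4] 34 -> 22
Changed element was NOT the min; min changes only if 22 < -9.
New min = -9; changed? no

Answer: no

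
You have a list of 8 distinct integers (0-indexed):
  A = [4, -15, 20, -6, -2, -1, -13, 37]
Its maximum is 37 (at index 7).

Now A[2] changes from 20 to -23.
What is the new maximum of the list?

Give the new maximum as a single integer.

Answer: 37

Derivation:
Old max = 37 (at index 7)
Change: A[2] 20 -> -23
Changed element was NOT the old max.
  New max = max(old_max, new_val) = max(37, -23) = 37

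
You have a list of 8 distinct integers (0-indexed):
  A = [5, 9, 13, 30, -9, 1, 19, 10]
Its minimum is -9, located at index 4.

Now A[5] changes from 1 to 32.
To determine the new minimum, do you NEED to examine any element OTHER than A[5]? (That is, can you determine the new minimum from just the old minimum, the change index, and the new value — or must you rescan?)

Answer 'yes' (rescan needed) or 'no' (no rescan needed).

Answer: no

Derivation:
Old min = -9 at index 4
Change at index 5: 1 -> 32
Index 5 was NOT the min. New min = min(-9, 32). No rescan of other elements needed.
Needs rescan: no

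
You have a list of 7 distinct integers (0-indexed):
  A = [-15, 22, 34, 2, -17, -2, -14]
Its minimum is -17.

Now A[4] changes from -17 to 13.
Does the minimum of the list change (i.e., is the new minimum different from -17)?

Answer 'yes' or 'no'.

Answer: yes

Derivation:
Old min = -17
Change: A[4] -17 -> 13
Changed element was the min; new min must be rechecked.
New min = -15; changed? yes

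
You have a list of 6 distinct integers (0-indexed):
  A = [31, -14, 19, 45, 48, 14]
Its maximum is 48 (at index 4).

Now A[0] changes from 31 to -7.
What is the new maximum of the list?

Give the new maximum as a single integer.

Answer: 48

Derivation:
Old max = 48 (at index 4)
Change: A[0] 31 -> -7
Changed element was NOT the old max.
  New max = max(old_max, new_val) = max(48, -7) = 48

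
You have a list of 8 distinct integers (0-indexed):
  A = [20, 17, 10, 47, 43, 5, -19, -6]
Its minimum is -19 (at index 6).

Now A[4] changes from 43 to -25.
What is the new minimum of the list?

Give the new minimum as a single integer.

Answer: -25

Derivation:
Old min = -19 (at index 6)
Change: A[4] 43 -> -25
Changed element was NOT the old min.
  New min = min(old_min, new_val) = min(-19, -25) = -25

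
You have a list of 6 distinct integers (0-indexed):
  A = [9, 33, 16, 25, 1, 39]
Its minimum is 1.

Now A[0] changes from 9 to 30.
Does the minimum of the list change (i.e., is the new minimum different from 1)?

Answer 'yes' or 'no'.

Answer: no

Derivation:
Old min = 1
Change: A[0] 9 -> 30
Changed element was NOT the min; min changes only if 30 < 1.
New min = 1; changed? no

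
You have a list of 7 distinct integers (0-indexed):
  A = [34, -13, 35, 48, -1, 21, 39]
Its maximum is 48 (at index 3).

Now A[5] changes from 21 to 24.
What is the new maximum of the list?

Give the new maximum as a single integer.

Answer: 48

Derivation:
Old max = 48 (at index 3)
Change: A[5] 21 -> 24
Changed element was NOT the old max.
  New max = max(old_max, new_val) = max(48, 24) = 48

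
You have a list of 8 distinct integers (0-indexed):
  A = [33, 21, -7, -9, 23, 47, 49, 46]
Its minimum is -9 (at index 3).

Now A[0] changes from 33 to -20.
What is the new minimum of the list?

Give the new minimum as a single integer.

Answer: -20

Derivation:
Old min = -9 (at index 3)
Change: A[0] 33 -> -20
Changed element was NOT the old min.
  New min = min(old_min, new_val) = min(-9, -20) = -20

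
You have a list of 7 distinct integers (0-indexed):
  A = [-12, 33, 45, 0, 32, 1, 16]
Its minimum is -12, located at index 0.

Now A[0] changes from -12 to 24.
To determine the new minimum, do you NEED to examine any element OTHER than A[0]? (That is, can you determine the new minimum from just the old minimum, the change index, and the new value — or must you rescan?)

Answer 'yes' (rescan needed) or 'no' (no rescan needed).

Old min = -12 at index 0
Change at index 0: -12 -> 24
Index 0 WAS the min and new value 24 > old min -12. Must rescan other elements to find the new min.
Needs rescan: yes

Answer: yes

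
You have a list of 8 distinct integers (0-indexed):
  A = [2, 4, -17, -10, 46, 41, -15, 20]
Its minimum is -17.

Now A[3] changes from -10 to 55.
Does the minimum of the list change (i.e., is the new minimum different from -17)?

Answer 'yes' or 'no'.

Answer: no

Derivation:
Old min = -17
Change: A[3] -10 -> 55
Changed element was NOT the min; min changes only if 55 < -17.
New min = -17; changed? no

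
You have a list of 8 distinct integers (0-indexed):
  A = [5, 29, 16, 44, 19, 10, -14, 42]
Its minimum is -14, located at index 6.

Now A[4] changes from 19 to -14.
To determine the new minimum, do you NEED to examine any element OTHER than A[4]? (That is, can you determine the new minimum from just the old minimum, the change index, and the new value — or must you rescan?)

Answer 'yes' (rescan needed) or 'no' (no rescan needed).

Old min = -14 at index 6
Change at index 4: 19 -> -14
Index 4 was NOT the min. New min = min(-14, -14). No rescan of other elements needed.
Needs rescan: no

Answer: no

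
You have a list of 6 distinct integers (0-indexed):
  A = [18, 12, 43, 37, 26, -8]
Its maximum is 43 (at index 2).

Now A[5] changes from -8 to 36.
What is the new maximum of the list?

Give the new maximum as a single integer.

Answer: 43

Derivation:
Old max = 43 (at index 2)
Change: A[5] -8 -> 36
Changed element was NOT the old max.
  New max = max(old_max, new_val) = max(43, 36) = 43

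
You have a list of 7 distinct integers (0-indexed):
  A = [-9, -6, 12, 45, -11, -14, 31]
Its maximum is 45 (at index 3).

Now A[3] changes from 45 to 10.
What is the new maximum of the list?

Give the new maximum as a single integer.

Old max = 45 (at index 3)
Change: A[3] 45 -> 10
Changed element WAS the max -> may need rescan.
  Max of remaining elements: 31
  New max = max(10, 31) = 31

Answer: 31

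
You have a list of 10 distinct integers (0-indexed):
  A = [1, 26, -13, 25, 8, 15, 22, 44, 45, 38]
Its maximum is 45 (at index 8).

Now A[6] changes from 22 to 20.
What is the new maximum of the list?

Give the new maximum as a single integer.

Answer: 45

Derivation:
Old max = 45 (at index 8)
Change: A[6] 22 -> 20
Changed element was NOT the old max.
  New max = max(old_max, new_val) = max(45, 20) = 45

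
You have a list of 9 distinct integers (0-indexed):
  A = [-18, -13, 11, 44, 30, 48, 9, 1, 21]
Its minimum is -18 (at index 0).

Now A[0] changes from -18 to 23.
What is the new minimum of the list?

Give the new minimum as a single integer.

Old min = -18 (at index 0)
Change: A[0] -18 -> 23
Changed element WAS the min. Need to check: is 23 still <= all others?
  Min of remaining elements: -13
  New min = min(23, -13) = -13

Answer: -13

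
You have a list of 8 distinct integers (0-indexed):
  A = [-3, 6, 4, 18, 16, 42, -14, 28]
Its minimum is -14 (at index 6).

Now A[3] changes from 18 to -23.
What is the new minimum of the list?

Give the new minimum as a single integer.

Old min = -14 (at index 6)
Change: A[3] 18 -> -23
Changed element was NOT the old min.
  New min = min(old_min, new_val) = min(-14, -23) = -23

Answer: -23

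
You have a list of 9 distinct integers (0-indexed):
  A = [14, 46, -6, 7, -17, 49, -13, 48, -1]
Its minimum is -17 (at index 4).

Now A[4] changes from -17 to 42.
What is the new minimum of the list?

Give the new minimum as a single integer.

Answer: -13

Derivation:
Old min = -17 (at index 4)
Change: A[4] -17 -> 42
Changed element WAS the min. Need to check: is 42 still <= all others?
  Min of remaining elements: -13
  New min = min(42, -13) = -13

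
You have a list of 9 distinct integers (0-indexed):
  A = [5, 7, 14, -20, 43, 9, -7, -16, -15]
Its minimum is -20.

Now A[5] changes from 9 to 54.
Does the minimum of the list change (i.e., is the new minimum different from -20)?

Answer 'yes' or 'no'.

Old min = -20
Change: A[5] 9 -> 54
Changed element was NOT the min; min changes only if 54 < -20.
New min = -20; changed? no

Answer: no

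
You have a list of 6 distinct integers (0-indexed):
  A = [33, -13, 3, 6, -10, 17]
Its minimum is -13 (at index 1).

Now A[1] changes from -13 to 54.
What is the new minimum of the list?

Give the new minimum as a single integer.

Answer: -10

Derivation:
Old min = -13 (at index 1)
Change: A[1] -13 -> 54
Changed element WAS the min. Need to check: is 54 still <= all others?
  Min of remaining elements: -10
  New min = min(54, -10) = -10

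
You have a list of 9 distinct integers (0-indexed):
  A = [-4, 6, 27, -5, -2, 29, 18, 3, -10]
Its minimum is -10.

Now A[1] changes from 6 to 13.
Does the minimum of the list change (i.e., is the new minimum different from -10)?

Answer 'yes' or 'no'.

Answer: no

Derivation:
Old min = -10
Change: A[1] 6 -> 13
Changed element was NOT the min; min changes only if 13 < -10.
New min = -10; changed? no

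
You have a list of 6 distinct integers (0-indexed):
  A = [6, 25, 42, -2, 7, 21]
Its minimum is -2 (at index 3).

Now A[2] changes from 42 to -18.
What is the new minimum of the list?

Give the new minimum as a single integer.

Answer: -18

Derivation:
Old min = -2 (at index 3)
Change: A[2] 42 -> -18
Changed element was NOT the old min.
  New min = min(old_min, new_val) = min(-2, -18) = -18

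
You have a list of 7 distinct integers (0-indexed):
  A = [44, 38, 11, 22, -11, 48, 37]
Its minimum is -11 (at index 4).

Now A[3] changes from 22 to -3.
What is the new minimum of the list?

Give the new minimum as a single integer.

Answer: -11

Derivation:
Old min = -11 (at index 4)
Change: A[3] 22 -> -3
Changed element was NOT the old min.
  New min = min(old_min, new_val) = min(-11, -3) = -11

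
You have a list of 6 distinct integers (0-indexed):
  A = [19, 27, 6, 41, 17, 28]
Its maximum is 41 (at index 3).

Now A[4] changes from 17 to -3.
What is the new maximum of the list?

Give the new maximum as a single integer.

Old max = 41 (at index 3)
Change: A[4] 17 -> -3
Changed element was NOT the old max.
  New max = max(old_max, new_val) = max(41, -3) = 41

Answer: 41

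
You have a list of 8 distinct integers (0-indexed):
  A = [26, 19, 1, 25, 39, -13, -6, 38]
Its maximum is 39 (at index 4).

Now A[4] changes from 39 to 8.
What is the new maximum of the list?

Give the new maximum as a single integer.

Old max = 39 (at index 4)
Change: A[4] 39 -> 8
Changed element WAS the max -> may need rescan.
  Max of remaining elements: 38
  New max = max(8, 38) = 38

Answer: 38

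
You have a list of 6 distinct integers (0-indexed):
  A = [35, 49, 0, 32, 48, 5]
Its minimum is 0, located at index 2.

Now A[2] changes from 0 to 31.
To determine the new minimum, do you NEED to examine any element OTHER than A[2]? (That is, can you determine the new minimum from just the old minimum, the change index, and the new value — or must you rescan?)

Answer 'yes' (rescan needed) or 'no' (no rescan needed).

Old min = 0 at index 2
Change at index 2: 0 -> 31
Index 2 WAS the min and new value 31 > old min 0. Must rescan other elements to find the new min.
Needs rescan: yes

Answer: yes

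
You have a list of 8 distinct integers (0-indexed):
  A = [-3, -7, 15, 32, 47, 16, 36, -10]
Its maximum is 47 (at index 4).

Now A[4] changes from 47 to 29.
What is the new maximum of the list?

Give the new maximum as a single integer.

Answer: 36

Derivation:
Old max = 47 (at index 4)
Change: A[4] 47 -> 29
Changed element WAS the max -> may need rescan.
  Max of remaining elements: 36
  New max = max(29, 36) = 36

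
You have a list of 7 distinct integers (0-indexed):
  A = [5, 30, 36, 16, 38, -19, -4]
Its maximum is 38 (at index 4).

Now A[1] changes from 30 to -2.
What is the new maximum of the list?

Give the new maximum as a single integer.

Old max = 38 (at index 4)
Change: A[1] 30 -> -2
Changed element was NOT the old max.
  New max = max(old_max, new_val) = max(38, -2) = 38

Answer: 38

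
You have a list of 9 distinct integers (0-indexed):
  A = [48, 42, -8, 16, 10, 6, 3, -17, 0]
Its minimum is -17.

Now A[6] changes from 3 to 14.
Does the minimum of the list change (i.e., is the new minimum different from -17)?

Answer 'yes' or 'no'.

Answer: no

Derivation:
Old min = -17
Change: A[6] 3 -> 14
Changed element was NOT the min; min changes only if 14 < -17.
New min = -17; changed? no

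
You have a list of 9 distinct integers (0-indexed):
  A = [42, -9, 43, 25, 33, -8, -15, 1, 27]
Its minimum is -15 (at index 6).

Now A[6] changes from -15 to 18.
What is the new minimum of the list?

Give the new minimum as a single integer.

Old min = -15 (at index 6)
Change: A[6] -15 -> 18
Changed element WAS the min. Need to check: is 18 still <= all others?
  Min of remaining elements: -9
  New min = min(18, -9) = -9

Answer: -9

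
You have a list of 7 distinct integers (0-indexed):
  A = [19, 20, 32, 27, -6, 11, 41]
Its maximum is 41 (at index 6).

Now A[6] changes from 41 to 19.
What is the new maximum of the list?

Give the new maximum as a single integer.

Answer: 32

Derivation:
Old max = 41 (at index 6)
Change: A[6] 41 -> 19
Changed element WAS the max -> may need rescan.
  Max of remaining elements: 32
  New max = max(19, 32) = 32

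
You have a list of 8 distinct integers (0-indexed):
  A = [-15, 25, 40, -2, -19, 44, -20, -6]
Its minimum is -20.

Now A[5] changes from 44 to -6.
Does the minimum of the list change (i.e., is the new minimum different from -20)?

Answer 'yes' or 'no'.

Old min = -20
Change: A[5] 44 -> -6
Changed element was NOT the min; min changes only if -6 < -20.
New min = -20; changed? no

Answer: no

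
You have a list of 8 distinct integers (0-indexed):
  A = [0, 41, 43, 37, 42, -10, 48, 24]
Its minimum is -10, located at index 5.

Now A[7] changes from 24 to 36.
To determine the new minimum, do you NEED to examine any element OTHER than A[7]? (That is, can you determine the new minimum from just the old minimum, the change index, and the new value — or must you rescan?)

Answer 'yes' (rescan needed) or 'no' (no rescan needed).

Old min = -10 at index 5
Change at index 7: 24 -> 36
Index 7 was NOT the min. New min = min(-10, 36). No rescan of other elements needed.
Needs rescan: no

Answer: no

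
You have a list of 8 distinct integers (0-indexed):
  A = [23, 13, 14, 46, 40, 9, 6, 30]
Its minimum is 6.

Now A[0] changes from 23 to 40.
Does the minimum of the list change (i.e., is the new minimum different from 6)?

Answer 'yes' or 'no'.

Old min = 6
Change: A[0] 23 -> 40
Changed element was NOT the min; min changes only if 40 < 6.
New min = 6; changed? no

Answer: no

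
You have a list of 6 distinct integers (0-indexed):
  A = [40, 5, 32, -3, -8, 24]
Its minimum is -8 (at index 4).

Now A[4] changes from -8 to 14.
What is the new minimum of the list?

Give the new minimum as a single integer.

Answer: -3

Derivation:
Old min = -8 (at index 4)
Change: A[4] -8 -> 14
Changed element WAS the min. Need to check: is 14 still <= all others?
  Min of remaining elements: -3
  New min = min(14, -3) = -3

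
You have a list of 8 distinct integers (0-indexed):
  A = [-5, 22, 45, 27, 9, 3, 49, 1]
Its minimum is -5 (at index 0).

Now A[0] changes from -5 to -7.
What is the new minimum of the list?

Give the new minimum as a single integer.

Answer: -7

Derivation:
Old min = -5 (at index 0)
Change: A[0] -5 -> -7
Changed element WAS the min. Need to check: is -7 still <= all others?
  Min of remaining elements: 1
  New min = min(-7, 1) = -7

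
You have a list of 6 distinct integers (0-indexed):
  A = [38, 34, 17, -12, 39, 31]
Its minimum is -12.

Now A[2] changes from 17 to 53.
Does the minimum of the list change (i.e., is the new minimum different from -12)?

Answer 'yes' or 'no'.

Old min = -12
Change: A[2] 17 -> 53
Changed element was NOT the min; min changes only if 53 < -12.
New min = -12; changed? no

Answer: no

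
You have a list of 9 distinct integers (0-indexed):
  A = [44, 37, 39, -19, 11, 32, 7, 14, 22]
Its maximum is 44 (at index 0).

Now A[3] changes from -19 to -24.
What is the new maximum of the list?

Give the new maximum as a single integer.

Old max = 44 (at index 0)
Change: A[3] -19 -> -24
Changed element was NOT the old max.
  New max = max(old_max, new_val) = max(44, -24) = 44

Answer: 44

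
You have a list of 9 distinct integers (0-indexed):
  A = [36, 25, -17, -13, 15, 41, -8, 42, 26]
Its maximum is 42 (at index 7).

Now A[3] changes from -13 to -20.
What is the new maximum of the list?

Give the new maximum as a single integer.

Old max = 42 (at index 7)
Change: A[3] -13 -> -20
Changed element was NOT the old max.
  New max = max(old_max, new_val) = max(42, -20) = 42

Answer: 42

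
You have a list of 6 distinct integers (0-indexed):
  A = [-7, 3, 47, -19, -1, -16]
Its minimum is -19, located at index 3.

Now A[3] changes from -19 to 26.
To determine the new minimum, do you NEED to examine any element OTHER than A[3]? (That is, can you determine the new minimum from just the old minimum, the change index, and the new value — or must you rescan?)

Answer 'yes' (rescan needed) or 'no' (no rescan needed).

Old min = -19 at index 3
Change at index 3: -19 -> 26
Index 3 WAS the min and new value 26 > old min -19. Must rescan other elements to find the new min.
Needs rescan: yes

Answer: yes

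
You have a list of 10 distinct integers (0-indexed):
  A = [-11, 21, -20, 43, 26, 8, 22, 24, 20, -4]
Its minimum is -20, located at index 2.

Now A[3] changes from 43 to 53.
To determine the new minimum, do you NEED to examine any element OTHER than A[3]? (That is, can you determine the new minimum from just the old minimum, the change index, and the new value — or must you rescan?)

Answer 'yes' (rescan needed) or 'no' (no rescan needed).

Answer: no

Derivation:
Old min = -20 at index 2
Change at index 3: 43 -> 53
Index 3 was NOT the min. New min = min(-20, 53). No rescan of other elements needed.
Needs rescan: no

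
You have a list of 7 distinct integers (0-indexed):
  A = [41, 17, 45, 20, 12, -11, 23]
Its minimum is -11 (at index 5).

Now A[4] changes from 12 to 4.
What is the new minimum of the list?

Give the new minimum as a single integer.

Answer: -11

Derivation:
Old min = -11 (at index 5)
Change: A[4] 12 -> 4
Changed element was NOT the old min.
  New min = min(old_min, new_val) = min(-11, 4) = -11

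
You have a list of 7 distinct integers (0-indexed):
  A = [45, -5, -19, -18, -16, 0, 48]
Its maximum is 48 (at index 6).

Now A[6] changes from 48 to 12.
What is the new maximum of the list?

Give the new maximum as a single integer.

Answer: 45

Derivation:
Old max = 48 (at index 6)
Change: A[6] 48 -> 12
Changed element WAS the max -> may need rescan.
  Max of remaining elements: 45
  New max = max(12, 45) = 45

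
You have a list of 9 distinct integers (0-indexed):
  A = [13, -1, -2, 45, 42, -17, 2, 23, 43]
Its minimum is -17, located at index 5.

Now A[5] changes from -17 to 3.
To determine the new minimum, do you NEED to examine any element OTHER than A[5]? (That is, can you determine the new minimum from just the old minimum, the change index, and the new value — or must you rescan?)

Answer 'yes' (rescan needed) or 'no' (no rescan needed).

Old min = -17 at index 5
Change at index 5: -17 -> 3
Index 5 WAS the min and new value 3 > old min -17. Must rescan other elements to find the new min.
Needs rescan: yes

Answer: yes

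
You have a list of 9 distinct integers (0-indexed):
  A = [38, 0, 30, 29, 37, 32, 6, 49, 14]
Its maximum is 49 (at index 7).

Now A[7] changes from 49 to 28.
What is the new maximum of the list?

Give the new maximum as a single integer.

Old max = 49 (at index 7)
Change: A[7] 49 -> 28
Changed element WAS the max -> may need rescan.
  Max of remaining elements: 38
  New max = max(28, 38) = 38

Answer: 38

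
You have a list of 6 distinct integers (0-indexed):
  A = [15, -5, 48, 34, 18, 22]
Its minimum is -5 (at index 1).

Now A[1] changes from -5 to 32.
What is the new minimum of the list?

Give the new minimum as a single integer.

Answer: 15

Derivation:
Old min = -5 (at index 1)
Change: A[1] -5 -> 32
Changed element WAS the min. Need to check: is 32 still <= all others?
  Min of remaining elements: 15
  New min = min(32, 15) = 15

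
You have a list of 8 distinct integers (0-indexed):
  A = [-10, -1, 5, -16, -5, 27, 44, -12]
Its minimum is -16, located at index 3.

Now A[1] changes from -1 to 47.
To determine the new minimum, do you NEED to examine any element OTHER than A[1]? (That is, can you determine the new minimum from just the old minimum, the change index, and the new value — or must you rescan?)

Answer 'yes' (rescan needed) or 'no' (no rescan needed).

Old min = -16 at index 3
Change at index 1: -1 -> 47
Index 1 was NOT the min. New min = min(-16, 47). No rescan of other elements needed.
Needs rescan: no

Answer: no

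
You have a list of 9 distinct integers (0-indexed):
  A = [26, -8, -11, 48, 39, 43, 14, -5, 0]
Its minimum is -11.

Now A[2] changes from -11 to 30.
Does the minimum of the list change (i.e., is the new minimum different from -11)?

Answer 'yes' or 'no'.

Old min = -11
Change: A[2] -11 -> 30
Changed element was the min; new min must be rechecked.
New min = -8; changed? yes

Answer: yes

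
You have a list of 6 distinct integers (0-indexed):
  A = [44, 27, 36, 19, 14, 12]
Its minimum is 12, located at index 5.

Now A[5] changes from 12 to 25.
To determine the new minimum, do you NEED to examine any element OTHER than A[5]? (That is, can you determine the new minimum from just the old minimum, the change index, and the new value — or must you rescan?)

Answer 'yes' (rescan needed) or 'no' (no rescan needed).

Old min = 12 at index 5
Change at index 5: 12 -> 25
Index 5 WAS the min and new value 25 > old min 12. Must rescan other elements to find the new min.
Needs rescan: yes

Answer: yes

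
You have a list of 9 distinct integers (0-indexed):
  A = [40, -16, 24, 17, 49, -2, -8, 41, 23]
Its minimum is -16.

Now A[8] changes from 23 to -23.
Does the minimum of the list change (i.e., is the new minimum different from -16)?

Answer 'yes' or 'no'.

Old min = -16
Change: A[8] 23 -> -23
Changed element was NOT the min; min changes only if -23 < -16.
New min = -23; changed? yes

Answer: yes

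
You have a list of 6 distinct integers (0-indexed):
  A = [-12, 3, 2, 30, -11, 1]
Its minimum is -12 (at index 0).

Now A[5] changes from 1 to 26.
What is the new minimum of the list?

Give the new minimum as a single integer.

Answer: -12

Derivation:
Old min = -12 (at index 0)
Change: A[5] 1 -> 26
Changed element was NOT the old min.
  New min = min(old_min, new_val) = min(-12, 26) = -12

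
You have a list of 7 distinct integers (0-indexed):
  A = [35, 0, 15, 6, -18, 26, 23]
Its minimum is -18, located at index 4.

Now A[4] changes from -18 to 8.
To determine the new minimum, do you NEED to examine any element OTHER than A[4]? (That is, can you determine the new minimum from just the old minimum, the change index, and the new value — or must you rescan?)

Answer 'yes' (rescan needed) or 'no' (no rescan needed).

Answer: yes

Derivation:
Old min = -18 at index 4
Change at index 4: -18 -> 8
Index 4 WAS the min and new value 8 > old min -18. Must rescan other elements to find the new min.
Needs rescan: yes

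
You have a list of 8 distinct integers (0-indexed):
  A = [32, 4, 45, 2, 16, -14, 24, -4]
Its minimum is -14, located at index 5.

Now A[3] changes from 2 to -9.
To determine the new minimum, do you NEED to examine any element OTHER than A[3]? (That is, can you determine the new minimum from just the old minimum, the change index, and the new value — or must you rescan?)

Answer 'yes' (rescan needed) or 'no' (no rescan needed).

Answer: no

Derivation:
Old min = -14 at index 5
Change at index 3: 2 -> -9
Index 3 was NOT the min. New min = min(-14, -9). No rescan of other elements needed.
Needs rescan: no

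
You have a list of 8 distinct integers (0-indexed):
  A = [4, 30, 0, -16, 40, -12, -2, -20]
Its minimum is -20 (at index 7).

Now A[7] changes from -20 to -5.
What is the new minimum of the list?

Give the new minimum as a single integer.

Answer: -16

Derivation:
Old min = -20 (at index 7)
Change: A[7] -20 -> -5
Changed element WAS the min. Need to check: is -5 still <= all others?
  Min of remaining elements: -16
  New min = min(-5, -16) = -16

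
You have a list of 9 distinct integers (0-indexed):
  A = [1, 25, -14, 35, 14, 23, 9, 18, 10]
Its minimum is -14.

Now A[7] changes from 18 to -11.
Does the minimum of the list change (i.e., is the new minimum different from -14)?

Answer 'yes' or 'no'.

Answer: no

Derivation:
Old min = -14
Change: A[7] 18 -> -11
Changed element was NOT the min; min changes only if -11 < -14.
New min = -14; changed? no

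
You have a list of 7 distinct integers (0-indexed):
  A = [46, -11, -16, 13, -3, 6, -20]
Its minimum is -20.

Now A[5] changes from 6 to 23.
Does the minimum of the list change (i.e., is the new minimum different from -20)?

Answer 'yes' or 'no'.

Old min = -20
Change: A[5] 6 -> 23
Changed element was NOT the min; min changes only if 23 < -20.
New min = -20; changed? no

Answer: no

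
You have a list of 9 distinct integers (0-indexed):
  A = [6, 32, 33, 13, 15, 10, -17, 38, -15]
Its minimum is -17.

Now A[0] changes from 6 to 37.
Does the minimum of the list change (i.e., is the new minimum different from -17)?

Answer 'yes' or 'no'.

Answer: no

Derivation:
Old min = -17
Change: A[0] 6 -> 37
Changed element was NOT the min; min changes only if 37 < -17.
New min = -17; changed? no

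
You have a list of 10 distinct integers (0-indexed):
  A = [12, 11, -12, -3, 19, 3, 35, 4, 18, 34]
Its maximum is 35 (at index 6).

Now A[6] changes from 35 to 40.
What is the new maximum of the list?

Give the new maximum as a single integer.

Answer: 40

Derivation:
Old max = 35 (at index 6)
Change: A[6] 35 -> 40
Changed element WAS the max -> may need rescan.
  Max of remaining elements: 34
  New max = max(40, 34) = 40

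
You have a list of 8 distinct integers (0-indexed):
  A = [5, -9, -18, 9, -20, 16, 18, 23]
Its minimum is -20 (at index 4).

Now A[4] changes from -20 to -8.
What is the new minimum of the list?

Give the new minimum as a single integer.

Old min = -20 (at index 4)
Change: A[4] -20 -> -8
Changed element WAS the min. Need to check: is -8 still <= all others?
  Min of remaining elements: -18
  New min = min(-8, -18) = -18

Answer: -18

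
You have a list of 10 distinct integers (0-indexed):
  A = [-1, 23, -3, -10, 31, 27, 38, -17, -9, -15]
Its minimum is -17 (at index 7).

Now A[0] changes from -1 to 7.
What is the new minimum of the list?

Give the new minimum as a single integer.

Answer: -17

Derivation:
Old min = -17 (at index 7)
Change: A[0] -1 -> 7
Changed element was NOT the old min.
  New min = min(old_min, new_val) = min(-17, 7) = -17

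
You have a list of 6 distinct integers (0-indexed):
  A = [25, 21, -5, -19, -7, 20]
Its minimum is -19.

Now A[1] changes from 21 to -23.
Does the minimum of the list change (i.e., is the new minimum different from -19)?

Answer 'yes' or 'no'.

Answer: yes

Derivation:
Old min = -19
Change: A[1] 21 -> -23
Changed element was NOT the min; min changes only if -23 < -19.
New min = -23; changed? yes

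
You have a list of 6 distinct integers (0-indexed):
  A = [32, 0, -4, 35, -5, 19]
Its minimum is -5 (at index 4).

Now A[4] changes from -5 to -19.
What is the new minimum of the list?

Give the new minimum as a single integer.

Old min = -5 (at index 4)
Change: A[4] -5 -> -19
Changed element WAS the min. Need to check: is -19 still <= all others?
  Min of remaining elements: -4
  New min = min(-19, -4) = -19

Answer: -19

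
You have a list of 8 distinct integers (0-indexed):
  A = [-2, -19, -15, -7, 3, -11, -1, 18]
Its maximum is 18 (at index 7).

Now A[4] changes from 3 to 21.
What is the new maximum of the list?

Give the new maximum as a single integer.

Old max = 18 (at index 7)
Change: A[4] 3 -> 21
Changed element was NOT the old max.
  New max = max(old_max, new_val) = max(18, 21) = 21

Answer: 21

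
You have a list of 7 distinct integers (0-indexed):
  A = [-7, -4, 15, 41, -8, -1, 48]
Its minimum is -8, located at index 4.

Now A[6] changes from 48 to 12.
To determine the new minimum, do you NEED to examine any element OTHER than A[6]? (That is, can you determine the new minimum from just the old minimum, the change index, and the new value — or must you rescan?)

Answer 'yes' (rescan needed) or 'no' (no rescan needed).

Answer: no

Derivation:
Old min = -8 at index 4
Change at index 6: 48 -> 12
Index 6 was NOT the min. New min = min(-8, 12). No rescan of other elements needed.
Needs rescan: no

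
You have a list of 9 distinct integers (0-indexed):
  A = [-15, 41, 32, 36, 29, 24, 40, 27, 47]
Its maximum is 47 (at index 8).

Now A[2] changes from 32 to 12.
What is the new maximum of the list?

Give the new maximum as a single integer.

Old max = 47 (at index 8)
Change: A[2] 32 -> 12
Changed element was NOT the old max.
  New max = max(old_max, new_val) = max(47, 12) = 47

Answer: 47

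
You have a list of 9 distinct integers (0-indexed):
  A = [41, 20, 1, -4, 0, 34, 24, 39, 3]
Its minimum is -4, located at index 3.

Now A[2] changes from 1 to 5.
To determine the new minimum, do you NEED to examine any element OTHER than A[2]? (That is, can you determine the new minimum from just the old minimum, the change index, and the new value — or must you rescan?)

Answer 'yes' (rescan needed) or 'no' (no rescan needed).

Answer: no

Derivation:
Old min = -4 at index 3
Change at index 2: 1 -> 5
Index 2 was NOT the min. New min = min(-4, 5). No rescan of other elements needed.
Needs rescan: no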